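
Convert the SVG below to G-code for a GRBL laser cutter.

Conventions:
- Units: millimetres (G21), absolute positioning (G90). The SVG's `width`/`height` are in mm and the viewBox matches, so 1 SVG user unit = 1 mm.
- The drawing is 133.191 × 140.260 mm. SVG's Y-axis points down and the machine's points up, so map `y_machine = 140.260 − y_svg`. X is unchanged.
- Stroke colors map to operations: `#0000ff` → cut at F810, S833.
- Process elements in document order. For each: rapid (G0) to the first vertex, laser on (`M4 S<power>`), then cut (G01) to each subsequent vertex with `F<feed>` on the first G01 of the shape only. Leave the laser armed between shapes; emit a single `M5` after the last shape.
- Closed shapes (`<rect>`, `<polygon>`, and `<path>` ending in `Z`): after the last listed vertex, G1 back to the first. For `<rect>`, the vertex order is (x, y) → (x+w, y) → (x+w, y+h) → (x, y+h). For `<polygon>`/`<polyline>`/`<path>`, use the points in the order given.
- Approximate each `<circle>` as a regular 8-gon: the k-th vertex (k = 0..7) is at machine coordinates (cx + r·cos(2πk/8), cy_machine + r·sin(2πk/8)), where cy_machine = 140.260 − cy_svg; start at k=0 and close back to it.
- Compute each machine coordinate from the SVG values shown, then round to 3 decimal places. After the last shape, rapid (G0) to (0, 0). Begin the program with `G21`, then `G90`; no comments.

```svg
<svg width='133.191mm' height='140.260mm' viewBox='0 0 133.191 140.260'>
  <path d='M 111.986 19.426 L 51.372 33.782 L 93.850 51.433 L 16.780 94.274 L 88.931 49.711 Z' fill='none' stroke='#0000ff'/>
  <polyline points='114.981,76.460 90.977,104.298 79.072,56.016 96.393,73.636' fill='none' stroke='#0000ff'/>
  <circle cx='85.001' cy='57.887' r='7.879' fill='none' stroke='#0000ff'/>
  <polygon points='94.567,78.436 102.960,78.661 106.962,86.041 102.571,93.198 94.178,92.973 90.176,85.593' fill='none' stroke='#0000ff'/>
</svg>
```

G21
G90
G0 X111.986 Y120.834
M4 S833
G01 X51.372 Y106.478 F810
G01 X93.850 Y88.827
G01 X16.780 Y45.986
G01 X88.931 Y90.549
G01 X111.986 Y120.834
G0 X114.981 Y63.800
M4 S833
G01 X90.977 Y35.962 F810
G01 X79.072 Y84.244
G01 X96.393 Y66.624
G0 X92.880 Y82.373
M4 S833
G01 X90.572 Y87.944 F810
G01 X85.001 Y90.252
G01 X79.430 Y87.944
G01 X77.122 Y82.373
G01 X79.430 Y76.802
G01 X85.001 Y74.494
G01 X90.572 Y76.802
G01 X92.880 Y82.373
G0 X94.567 Y61.824
M4 S833
G01 X102.960 Y61.599 F810
G01 X106.962 Y54.219
G01 X102.571 Y47.062
G01 X94.178 Y47.287
G01 X90.176 Y54.667
G01 X94.567 Y61.824
M5
G0 X0.000 Y0.000

viewBox `0 0 133.191 140.260` with mm width/height → 1 unit = 1 mm. Flip: y_m = 140.260 − y_svg.

**Shape 1** — `<path>` closed polygon, stroke `#0000ff` → cut (S833, F810). Machine vertices: (111.986,120.834) → (51.372,106.478) → (93.850,88.827) → (16.780,45.986) → (88.931,90.549) → (111.986,120.834). Closed: final G1 returns to the first vertex.

**Shape 2** — `<polyline>` open polyline, stroke `#0000ff` → cut (S833, F810). Machine vertices: (114.981,63.800) → (90.977,35.962) → (79.072,84.244) → (96.393,66.624). Open path.

**Shape 3** — `<circle>` circle, stroke `#0000ff` → cut (S833, F810). Machine vertices: (92.880,82.373) → (90.572,87.944) → (85.001,90.252) → (79.430,87.944) → (77.122,82.373) → (79.430,76.802) → (85.001,74.494) → (90.572,76.802) → (92.880,82.373). Closed: final G1 returns to the first vertex.

**Shape 4** — `<polygon>` regular polygon, stroke `#0000ff` → cut (S833, F810). Machine vertices: (94.567,61.824) → (102.960,61.599) → (106.962,54.219) → (102.571,47.062) → (94.178,47.287) → (90.176,54.667) → (94.567,61.824). Closed: final G1 returns to the first vertex.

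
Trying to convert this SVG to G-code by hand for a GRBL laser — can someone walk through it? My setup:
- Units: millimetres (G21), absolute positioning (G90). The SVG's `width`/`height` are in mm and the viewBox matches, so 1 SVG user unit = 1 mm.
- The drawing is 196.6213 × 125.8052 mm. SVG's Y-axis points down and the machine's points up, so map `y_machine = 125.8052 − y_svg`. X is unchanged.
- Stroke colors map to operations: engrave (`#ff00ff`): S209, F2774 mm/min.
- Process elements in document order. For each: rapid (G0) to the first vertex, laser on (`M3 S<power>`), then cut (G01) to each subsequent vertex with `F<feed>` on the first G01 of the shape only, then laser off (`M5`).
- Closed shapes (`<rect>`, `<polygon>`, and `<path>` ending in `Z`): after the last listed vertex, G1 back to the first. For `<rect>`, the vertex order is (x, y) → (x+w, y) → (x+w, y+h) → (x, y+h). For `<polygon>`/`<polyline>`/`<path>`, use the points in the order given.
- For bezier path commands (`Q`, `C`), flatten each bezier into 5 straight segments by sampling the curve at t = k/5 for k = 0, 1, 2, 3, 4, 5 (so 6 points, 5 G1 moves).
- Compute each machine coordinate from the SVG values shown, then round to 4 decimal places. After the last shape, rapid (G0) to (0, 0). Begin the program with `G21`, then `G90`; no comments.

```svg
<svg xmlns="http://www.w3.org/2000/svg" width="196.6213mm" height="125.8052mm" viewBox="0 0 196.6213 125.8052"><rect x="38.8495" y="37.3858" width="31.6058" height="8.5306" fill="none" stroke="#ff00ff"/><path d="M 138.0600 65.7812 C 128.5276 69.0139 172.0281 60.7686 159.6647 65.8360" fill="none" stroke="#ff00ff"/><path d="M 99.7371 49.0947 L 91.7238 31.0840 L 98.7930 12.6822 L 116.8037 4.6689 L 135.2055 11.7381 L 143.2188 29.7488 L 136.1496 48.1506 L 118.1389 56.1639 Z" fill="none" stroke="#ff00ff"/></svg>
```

G21
G90
G0 X38.8495 Y88.4194
M3 S209
G01 X70.4553 Y88.4194 F2774
G01 X70.4553 Y79.8888
G01 X38.8495 Y79.8888
G01 X38.8495 Y88.4194
M5
G0 X138.0600 Y60.0240
M3 S209
G01 X137.8333 Y59.2634 F2774
G01 X145.1075 Y60.0676
G01 X154.6555 Y61.2466
G01 X161.2502 Y61.6104
G01 X159.6647 Y59.9692
M5
G0 X99.7371 Y76.7105
M3 S209
G01 X91.7238 Y94.7212 F2774
G01 X98.7930 Y113.1230
G01 X116.8037 Y121.1363
G01 X135.2055 Y114.0671
G01 X143.2188 Y96.0564
G01 X136.1496 Y77.6546
G01 X118.1389 Y69.6413
G01 X99.7371 Y76.7105
M5
G0 X0.0000 Y0.0000

1 u = 1 mm; y_m = 125.8052 − y.

[1] `<rect>` rectangle, #ff00ff→engrave S209 F2774: (38.8495,88.4194) → (70.4553,88.4194) → (70.4553,79.8888) → (38.8495,79.8888) → (38.8495,88.4194) (closed)

[2] `<path>` cubic bezier, #ff00ff→engrave S209 F2774: (138.0600,60.0240) → (137.8333,59.2634) → (145.1075,60.0676) → (154.6555,61.2466) → (161.2502,61.6104) → (159.6647,59.9692)

[3] `<path>` regular polygon, #ff00ff→engrave S209 F2774: (99.7371,76.7105) → (91.7238,94.7212) → (98.7930,113.1230) → (116.8037,121.1363) → (135.2055,114.0671) → (143.2188,96.0564) → (136.1496,77.6546) → (118.1389,69.6413) → (99.7371,76.7105) (closed)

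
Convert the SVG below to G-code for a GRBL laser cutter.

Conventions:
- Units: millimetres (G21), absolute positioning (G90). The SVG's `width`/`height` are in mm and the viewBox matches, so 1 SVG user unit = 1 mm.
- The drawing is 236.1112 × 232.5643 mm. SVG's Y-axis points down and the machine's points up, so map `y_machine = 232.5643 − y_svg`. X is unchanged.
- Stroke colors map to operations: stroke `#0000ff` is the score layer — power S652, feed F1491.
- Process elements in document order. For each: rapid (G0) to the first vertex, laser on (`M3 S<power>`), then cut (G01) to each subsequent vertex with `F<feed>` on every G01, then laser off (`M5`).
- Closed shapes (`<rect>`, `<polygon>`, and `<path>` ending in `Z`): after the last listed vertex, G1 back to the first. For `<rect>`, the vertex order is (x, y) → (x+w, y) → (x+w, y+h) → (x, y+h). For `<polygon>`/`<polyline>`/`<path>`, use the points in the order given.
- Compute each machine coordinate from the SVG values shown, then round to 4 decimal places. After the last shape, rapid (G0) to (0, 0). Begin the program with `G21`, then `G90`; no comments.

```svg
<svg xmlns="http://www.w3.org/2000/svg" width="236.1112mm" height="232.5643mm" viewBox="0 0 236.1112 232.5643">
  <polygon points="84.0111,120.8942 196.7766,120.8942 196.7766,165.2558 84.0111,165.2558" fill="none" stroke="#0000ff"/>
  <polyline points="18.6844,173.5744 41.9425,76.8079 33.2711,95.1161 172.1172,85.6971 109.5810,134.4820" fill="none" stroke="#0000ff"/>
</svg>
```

G21
G90
G0 X84.0111 Y111.6701
M3 S652
G01 X196.7766 Y111.6701 F1491
G01 X196.7766 Y67.3085 F1491
G01 X84.0111 Y67.3085 F1491
G01 X84.0111 Y111.6701 F1491
M5
G0 X18.6844 Y58.9899
M3 S652
G01 X41.9425 Y155.7564 F1491
G01 X33.2711 Y137.4482 F1491
G01 X172.1172 Y146.8672 F1491
G01 X109.5810 Y98.0823 F1491
M5
G0 X0.0000 Y0.0000

Since the viewBox matches the mm dimensions, user units are millimetres directly. The only transform is the Y-flip y_m = 232.5643 − y_svg.

Shape 1 is a rectangle drawn with `<polygon>`. Its stroke #0000ff means score at S652, F1491. After flipping Y the toolpath is (84.0111,111.6701) → (196.7766,111.6701) → (196.7766,67.3085) → (84.0111,67.3085) → (84.0111,111.6701), returning to the start.

Shape 2 is a open polyline drawn with `<polyline>`. Its stroke #0000ff means score at S652, F1491. After flipping Y the toolpath is (18.6844,58.9899) → (41.9425,155.7564) → (33.2711,137.4482) → (172.1172,146.8672) → (109.5810,98.0823).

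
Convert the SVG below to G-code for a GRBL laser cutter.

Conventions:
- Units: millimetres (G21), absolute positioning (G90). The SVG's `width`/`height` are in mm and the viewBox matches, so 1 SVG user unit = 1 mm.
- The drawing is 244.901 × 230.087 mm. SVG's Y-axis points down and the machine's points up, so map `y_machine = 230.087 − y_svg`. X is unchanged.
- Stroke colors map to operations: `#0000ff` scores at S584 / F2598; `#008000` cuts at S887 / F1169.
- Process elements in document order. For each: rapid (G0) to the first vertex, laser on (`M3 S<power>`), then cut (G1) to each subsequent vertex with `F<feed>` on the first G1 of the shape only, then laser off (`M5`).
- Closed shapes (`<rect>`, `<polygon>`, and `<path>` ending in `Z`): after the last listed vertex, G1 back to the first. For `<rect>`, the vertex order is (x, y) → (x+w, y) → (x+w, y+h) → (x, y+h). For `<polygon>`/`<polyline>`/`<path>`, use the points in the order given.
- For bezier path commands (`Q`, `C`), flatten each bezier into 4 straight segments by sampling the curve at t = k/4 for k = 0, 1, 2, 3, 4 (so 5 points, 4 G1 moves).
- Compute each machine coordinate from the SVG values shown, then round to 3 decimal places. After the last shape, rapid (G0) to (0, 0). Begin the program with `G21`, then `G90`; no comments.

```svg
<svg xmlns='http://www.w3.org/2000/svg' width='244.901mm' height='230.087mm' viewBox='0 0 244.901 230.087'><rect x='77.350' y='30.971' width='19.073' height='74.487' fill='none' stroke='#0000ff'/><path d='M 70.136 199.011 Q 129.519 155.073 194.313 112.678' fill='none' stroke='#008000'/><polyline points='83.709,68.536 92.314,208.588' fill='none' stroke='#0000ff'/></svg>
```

viewBox `0 0 244.901 230.087` with mm width/height → 1 unit = 1 mm. Flip: y_m = 230.087 − y_svg.

**Shape 1** — `<rect>` rectangle, stroke `#0000ff` → score (S584, F2598). Machine vertices: (77.350,199.116) → (96.423,199.116) → (96.423,124.629) → (77.350,124.629) → (77.350,199.116). Closed: final G1 returns to the first vertex.

**Shape 2** — `<path>` quadratic bezier, stroke `#008000` → cut (S887, F1169). Control points (SVG): P0=(70.136,199.011), P1=(129.519,155.073), P2=(194.313,112.678); sampled at t=k/4. Machine vertices: (70.136,31.076) → (100.166,52.949) → (130.872,74.628) → (162.254,96.115) → (194.313,117.409). Open path.

**Shape 3** — `<polyline>` line segment, stroke `#0000ff` → score (S584, F2598). Machine vertices: (83.709,161.551) → (92.314,21.499). Open path.

G21
G90
G0 X77.350 Y199.116
M3 S584
G1 X96.423 Y199.116 F2598
G1 X96.423 Y124.629
G1 X77.350 Y124.629
G1 X77.350 Y199.116
M5
G0 X70.136 Y31.076
M3 S887
G1 X100.166 Y52.949 F1169
G1 X130.872 Y74.628
G1 X162.254 Y96.115
G1 X194.313 Y117.409
M5
G0 X83.709 Y161.551
M3 S584
G1 X92.314 Y21.499 F2598
M5
G0 X0.000 Y0.000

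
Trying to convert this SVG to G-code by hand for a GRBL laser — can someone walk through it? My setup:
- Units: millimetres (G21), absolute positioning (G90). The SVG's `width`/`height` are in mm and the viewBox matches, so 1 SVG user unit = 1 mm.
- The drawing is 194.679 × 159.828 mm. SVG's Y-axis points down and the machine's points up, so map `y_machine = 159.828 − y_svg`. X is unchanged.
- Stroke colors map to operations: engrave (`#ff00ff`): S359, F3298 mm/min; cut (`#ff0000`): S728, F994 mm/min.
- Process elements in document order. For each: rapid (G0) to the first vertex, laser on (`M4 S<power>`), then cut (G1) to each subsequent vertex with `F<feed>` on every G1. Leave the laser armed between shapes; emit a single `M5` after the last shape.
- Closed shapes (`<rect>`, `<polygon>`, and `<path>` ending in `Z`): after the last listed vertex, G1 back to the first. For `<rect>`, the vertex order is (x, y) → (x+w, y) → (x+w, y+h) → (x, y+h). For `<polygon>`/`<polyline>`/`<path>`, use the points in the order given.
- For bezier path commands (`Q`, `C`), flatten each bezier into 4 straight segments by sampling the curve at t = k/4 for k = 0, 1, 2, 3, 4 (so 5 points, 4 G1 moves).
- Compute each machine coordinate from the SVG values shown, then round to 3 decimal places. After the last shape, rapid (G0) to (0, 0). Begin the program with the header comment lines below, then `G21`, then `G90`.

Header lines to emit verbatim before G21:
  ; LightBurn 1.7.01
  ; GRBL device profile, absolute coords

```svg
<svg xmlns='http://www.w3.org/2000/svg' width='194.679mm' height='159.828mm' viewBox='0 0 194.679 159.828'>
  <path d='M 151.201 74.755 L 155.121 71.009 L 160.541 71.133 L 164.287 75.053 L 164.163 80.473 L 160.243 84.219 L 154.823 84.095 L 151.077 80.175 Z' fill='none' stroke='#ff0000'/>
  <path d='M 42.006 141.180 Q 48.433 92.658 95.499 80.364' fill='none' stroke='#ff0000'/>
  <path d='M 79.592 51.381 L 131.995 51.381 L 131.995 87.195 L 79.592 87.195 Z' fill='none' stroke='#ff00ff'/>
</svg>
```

; LightBurn 1.7.01
; GRBL device profile, absolute coords
G21
G90
G0 X151.201 Y85.073
M4 S728
G1 X155.121 Y88.819 F994
G1 X160.541 Y88.695 F994
G1 X164.287 Y84.775 F994
G1 X164.163 Y79.355 F994
G1 X160.243 Y75.609 F994
G1 X154.823 Y75.733 F994
G1 X151.077 Y79.653 F994
G1 X151.201 Y85.073 F994
G0 X42.006 Y18.648
M4 S728
G1 X47.759 Y40.645 F994
G1 X58.593 Y58.113 F994
G1 X74.506 Y71.053 F994
G1 X95.499 Y79.464 F994
G0 X79.592 Y108.447
M4 S359
G1 X131.995 Y108.447 F3298
G1 X131.995 Y72.633 F3298
G1 X79.592 Y72.633 F3298
G1 X79.592 Y108.447 F3298
M5
G0 X0.000 Y0.000

Since the viewBox matches the mm dimensions, user units are millimetres directly. The only transform is the Y-flip y_m = 159.828 − y_svg.

Shape 1 is a regular polygon drawn with `<path>`. Its stroke #ff0000 means cut at S728, F994. After flipping Y the toolpath is (151.201,85.073) → (155.121,88.819) → (160.541,88.695) → (164.287,84.775) → (164.163,79.355) → (160.243,75.609) → (154.823,75.733) → (151.077,79.653) → (151.201,85.073), returning to the start.

Shape 2 is a quadratic bezier drawn with `<path>`. Its stroke #ff0000 means cut at S728, F994. After flipping Y the toolpath is (42.006,18.648) → (47.759,40.645) → (58.593,58.113) → (74.506,71.053) → (95.499,79.464).

Shape 3 is a rectangle drawn with `<path>`. Its stroke #ff00ff means engrave at S359, F3298. After flipping Y the toolpath is (79.592,108.447) → (131.995,108.447) → (131.995,72.633) → (79.592,72.633) → (79.592,108.447), returning to the start.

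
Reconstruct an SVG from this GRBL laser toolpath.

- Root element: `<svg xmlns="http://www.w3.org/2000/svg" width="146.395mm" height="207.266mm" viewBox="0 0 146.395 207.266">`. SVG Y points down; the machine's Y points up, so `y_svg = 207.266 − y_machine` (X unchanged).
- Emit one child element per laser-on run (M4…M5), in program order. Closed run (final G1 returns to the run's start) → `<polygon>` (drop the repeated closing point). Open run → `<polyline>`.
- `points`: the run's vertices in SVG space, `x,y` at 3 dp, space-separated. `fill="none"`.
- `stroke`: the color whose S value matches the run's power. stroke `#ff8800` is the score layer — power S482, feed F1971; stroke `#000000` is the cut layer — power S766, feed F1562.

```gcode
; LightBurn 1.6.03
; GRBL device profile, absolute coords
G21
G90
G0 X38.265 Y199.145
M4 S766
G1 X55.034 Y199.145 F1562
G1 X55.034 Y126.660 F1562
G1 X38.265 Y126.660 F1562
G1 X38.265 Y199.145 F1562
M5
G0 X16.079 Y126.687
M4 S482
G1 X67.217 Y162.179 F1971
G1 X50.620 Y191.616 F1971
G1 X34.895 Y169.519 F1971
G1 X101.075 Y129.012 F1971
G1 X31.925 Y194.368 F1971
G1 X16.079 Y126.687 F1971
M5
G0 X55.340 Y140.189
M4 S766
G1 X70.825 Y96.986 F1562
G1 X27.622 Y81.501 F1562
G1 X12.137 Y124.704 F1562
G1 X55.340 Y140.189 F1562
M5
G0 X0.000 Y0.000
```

Machine Y-up, SVG Y-down with viewBox height 207.266, so y_svg = 207.266 − y_machine; X carries over.

Run 1: the run's S766 means `#000000` (cut). The run returns to its start, so emit a `<polygon>` with points (Y-flipped): 38.265,8.121 55.034,8.121 55.034,80.606 38.265,80.606.

Run 2: power S482 maps to stroke `#ff8800` (score). The run returns to its start, so emit a `<polygon>` with points (Y-flipped): 16.079,80.579 67.217,45.087 50.620,15.650 34.895,37.747 101.075,78.254 31.925,12.898.

Run 3: S766 ⇒ cut layer `#000000`. The run returns to its start, so emit a `<polygon>` with points (Y-flipped): 55.340,67.077 70.825,110.280 27.622,125.765 12.137,82.562.

<svg xmlns="http://www.w3.org/2000/svg" width="146.395mm" height="207.266mm" viewBox="0 0 146.395 207.266">
  <polygon points="38.265,8.121 55.034,8.121 55.034,80.606 38.265,80.606" fill="none" stroke="#000000"/>
  <polygon points="16.079,80.579 67.217,45.087 50.620,15.650 34.895,37.747 101.075,78.254 31.925,12.898" fill="none" stroke="#ff8800"/>
  <polygon points="55.340,67.077 70.825,110.280 27.622,125.765 12.137,82.562" fill="none" stroke="#000000"/>
</svg>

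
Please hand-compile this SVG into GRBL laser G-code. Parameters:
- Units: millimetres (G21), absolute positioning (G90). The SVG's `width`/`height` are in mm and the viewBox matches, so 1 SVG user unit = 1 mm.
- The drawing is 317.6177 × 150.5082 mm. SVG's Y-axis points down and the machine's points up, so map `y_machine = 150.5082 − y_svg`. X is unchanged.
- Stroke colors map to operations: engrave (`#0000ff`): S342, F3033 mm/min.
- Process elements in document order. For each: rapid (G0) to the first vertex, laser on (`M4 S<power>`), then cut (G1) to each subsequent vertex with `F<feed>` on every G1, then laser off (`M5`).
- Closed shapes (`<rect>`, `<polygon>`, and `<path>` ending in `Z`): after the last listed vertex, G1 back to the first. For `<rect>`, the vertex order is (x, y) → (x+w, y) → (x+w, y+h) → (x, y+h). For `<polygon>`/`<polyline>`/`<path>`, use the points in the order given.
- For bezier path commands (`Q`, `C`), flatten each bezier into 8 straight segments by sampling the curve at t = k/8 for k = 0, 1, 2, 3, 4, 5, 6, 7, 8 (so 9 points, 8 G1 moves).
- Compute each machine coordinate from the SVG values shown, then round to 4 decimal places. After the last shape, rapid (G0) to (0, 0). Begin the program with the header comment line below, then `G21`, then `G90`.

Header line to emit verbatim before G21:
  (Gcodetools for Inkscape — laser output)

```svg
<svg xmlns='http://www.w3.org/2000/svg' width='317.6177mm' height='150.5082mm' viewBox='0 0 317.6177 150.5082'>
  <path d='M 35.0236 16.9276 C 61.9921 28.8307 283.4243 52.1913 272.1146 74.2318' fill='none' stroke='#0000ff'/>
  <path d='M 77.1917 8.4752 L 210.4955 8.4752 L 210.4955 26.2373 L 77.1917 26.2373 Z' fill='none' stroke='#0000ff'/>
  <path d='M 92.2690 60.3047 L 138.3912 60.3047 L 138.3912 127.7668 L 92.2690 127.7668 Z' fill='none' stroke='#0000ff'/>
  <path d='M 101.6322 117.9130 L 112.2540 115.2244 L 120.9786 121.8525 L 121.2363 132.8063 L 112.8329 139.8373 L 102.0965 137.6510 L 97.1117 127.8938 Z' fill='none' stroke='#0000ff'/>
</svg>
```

(Gcodetools for Inkscape — laser output)
G21
G90
G0 X35.0236 Y133.5806
M4 S342
G1 X53.4179 Y128.6048 F3033
G1 X85.0368 Y122.7046 F3033
G1 X124.8741 Y116.0298 F3033
G1 X167.9234 Y108.7300 F3033
G1 X209.1784 Y100.9551 F3033
G1 X243.6329 Y92.8546 F3033
G1 X266.2803 Y84.5785 F3033
G1 X272.1146 Y76.2764 F3033
M5
G0 X77.1917 Y142.0330
M4 S342
G1 X210.4955 Y142.0330 F3033
G1 X210.4955 Y124.2709 F3033
G1 X77.1917 Y124.2709 F3033
G1 X77.1917 Y142.0330 F3033
M5
G0 X92.2690 Y90.2035
M4 S342
G1 X138.3912 Y90.2035 F3033
G1 X138.3912 Y22.7414 F3033
G1 X92.2690 Y22.7414 F3033
G1 X92.2690 Y90.2035 F3033
M5
G0 X101.6322 Y32.5952
M4 S342
G1 X112.2540 Y35.2838 F3033
G1 X120.9786 Y28.6557 F3033
G1 X121.2363 Y17.7019 F3033
G1 X112.8329 Y10.6709 F3033
G1 X102.0965 Y12.8572 F3033
G1 X97.1117 Y22.6144 F3033
G1 X101.6322 Y32.5952 F3033
M5
G0 X0.0000 Y0.0000

viewBox `0 0 317.6177 150.5082` with mm width/height → 1 unit = 1 mm. Flip: y_m = 150.5082 − y_svg.

**Shape 1** — `<path>` cubic bezier, stroke `#0000ff` → engrave (S342, F3033). Control points (SVG): P0=(35.0236,16.9276), P1=(61.9921,28.8307), P2=(283.4243,52.1913), P3=(272.1146,74.2318); sampled at t=k/8. Machine vertices: (35.0236,133.5806) → (53.4179,128.6048) → (85.0368,122.7046) → (124.8741,116.0298) → (167.9234,108.7300) → (209.1784,100.9551) → (243.6329,92.8546) → (266.2803,84.5785) → (272.1146,76.2764). Open path.

**Shape 2** — `<path>` rectangle, stroke `#0000ff` → engrave (S342, F3033). Machine vertices: (77.1917,142.0330) → (210.4955,142.0330) → (210.4955,124.2709) → (77.1917,124.2709) → (77.1917,142.0330). Closed: final G1 returns to the first vertex.

**Shape 3** — `<path>` rectangle, stroke `#0000ff` → engrave (S342, F3033). Machine vertices: (92.2690,90.2035) → (138.3912,90.2035) → (138.3912,22.7414) → (92.2690,22.7414) → (92.2690,90.2035). Closed: final G1 returns to the first vertex.

**Shape 4** — `<path>` regular polygon, stroke `#0000ff` → engrave (S342, F3033). Machine vertices: (101.6322,32.5952) → (112.2540,35.2838) → (120.9786,28.6557) → (121.2363,17.7019) → (112.8329,10.6709) → (102.0965,12.8572) → (97.1117,22.6144) → (101.6322,32.5952). Closed: final G1 returns to the first vertex.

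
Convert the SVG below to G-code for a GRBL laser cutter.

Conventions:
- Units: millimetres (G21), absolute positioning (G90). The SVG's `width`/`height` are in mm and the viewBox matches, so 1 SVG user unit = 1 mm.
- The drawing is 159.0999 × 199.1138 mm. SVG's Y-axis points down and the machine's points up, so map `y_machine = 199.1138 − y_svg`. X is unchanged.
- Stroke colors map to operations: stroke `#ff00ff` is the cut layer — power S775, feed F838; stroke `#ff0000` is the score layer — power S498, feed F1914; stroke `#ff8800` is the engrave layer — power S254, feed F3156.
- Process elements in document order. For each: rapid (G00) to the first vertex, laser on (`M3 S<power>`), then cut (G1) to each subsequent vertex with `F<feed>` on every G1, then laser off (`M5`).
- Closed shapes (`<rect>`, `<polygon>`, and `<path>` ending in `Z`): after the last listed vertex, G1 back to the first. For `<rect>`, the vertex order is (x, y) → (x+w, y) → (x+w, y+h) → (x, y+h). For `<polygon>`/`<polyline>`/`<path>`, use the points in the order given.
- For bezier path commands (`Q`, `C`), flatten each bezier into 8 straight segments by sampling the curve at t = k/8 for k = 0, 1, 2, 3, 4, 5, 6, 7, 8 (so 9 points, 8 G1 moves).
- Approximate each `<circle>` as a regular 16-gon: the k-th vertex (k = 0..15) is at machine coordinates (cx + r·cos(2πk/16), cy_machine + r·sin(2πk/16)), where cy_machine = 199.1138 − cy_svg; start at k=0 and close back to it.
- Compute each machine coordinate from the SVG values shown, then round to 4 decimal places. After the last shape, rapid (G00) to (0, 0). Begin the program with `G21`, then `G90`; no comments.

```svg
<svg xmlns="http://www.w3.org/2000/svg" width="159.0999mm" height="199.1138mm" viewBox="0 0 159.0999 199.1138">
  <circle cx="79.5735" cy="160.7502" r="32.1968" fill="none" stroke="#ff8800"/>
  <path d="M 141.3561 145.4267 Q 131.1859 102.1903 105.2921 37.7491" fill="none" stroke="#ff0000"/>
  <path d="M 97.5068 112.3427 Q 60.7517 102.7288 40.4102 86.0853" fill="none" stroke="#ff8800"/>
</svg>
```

Since the viewBox matches the mm dimensions, user units are millimetres directly. The only transform is the Y-flip y_m = 199.1138 − y_svg.

Shape 1 is a circle drawn with `<circle>`. Its stroke #ff8800 means engrave at S254, F3156. After flipping Y the toolpath is (111.7703,38.3636) → (109.3195,50.6848) → (102.3401,61.1302) → (91.8947,68.1096) → (79.5735,70.5604) → (67.2523,68.1096) → (56.8069,61.1302) → (49.8275,50.6848) → (47.3767,38.3636) → (49.8275,26.0424) → (56.8069,15.5970) → (67.2523,8.6176) → (79.5735,6.1668) → (91.8947,8.6176) → (102.3401,15.5970) → (109.3195,26.0424) → (111.7703,38.3636), returning to the start.

Shape 2 is a quadratic bezier drawn with `<path>`. Its stroke #ff0000 means score at S498, F1914. After flipping Y the toolpath is (141.3561,53.6871) → (138.5679,64.8275) → (135.2883,76.6306) → (131.5173,89.0963) → (127.2550,102.2247) → (122.5013,116.0157) → (117.2563,130.4694) → (111.5199,145.5857) → (105.2921,161.3647).

Shape 3 is a quadratic bezier drawn with `<path>`. Its stroke #ff8800 means engrave at S254, F3156. After flipping Y the toolpath is (97.5068,86.7711) → (88.5745,89.2844) → (80.1551,92.0174) → (72.2486,94.9701) → (64.8551,98.1424) → (57.9745,101.5344) → (51.6068,105.1461) → (45.7520,108.9775) → (40.4102,113.0285).

G21
G90
G00 X111.7703 Y38.3636
M3 S254
G1 X109.3195 Y50.6848 F3156
G1 X102.3401 Y61.1302 F3156
G1 X91.8947 Y68.1096 F3156
G1 X79.5735 Y70.5604 F3156
G1 X67.2523 Y68.1096 F3156
G1 X56.8069 Y61.1302 F3156
G1 X49.8275 Y50.6848 F3156
G1 X47.3767 Y38.3636 F3156
G1 X49.8275 Y26.0424 F3156
G1 X56.8069 Y15.5970 F3156
G1 X67.2523 Y8.6176 F3156
G1 X79.5735 Y6.1668 F3156
G1 X91.8947 Y8.6176 F3156
G1 X102.3401 Y15.5970 F3156
G1 X109.3195 Y26.0424 F3156
G1 X111.7703 Y38.3636 F3156
M5
G00 X141.3561 Y53.6871
M3 S498
G1 X138.5679 Y64.8275 F1914
G1 X135.2883 Y76.6306 F1914
G1 X131.5173 Y89.0963 F1914
G1 X127.2550 Y102.2247 F1914
G1 X122.5013 Y116.0157 F1914
G1 X117.2563 Y130.4694 F1914
G1 X111.5199 Y145.5857 F1914
G1 X105.2921 Y161.3647 F1914
M5
G00 X97.5068 Y86.7711
M3 S254
G1 X88.5745 Y89.2844 F3156
G1 X80.1551 Y92.0174 F3156
G1 X72.2486 Y94.9701 F3156
G1 X64.8551 Y98.1424 F3156
G1 X57.9745 Y101.5344 F3156
G1 X51.6068 Y105.1461 F3156
G1 X45.7520 Y108.9775 F3156
G1 X40.4102 Y113.0285 F3156
M5
G00 X0.0000 Y0.0000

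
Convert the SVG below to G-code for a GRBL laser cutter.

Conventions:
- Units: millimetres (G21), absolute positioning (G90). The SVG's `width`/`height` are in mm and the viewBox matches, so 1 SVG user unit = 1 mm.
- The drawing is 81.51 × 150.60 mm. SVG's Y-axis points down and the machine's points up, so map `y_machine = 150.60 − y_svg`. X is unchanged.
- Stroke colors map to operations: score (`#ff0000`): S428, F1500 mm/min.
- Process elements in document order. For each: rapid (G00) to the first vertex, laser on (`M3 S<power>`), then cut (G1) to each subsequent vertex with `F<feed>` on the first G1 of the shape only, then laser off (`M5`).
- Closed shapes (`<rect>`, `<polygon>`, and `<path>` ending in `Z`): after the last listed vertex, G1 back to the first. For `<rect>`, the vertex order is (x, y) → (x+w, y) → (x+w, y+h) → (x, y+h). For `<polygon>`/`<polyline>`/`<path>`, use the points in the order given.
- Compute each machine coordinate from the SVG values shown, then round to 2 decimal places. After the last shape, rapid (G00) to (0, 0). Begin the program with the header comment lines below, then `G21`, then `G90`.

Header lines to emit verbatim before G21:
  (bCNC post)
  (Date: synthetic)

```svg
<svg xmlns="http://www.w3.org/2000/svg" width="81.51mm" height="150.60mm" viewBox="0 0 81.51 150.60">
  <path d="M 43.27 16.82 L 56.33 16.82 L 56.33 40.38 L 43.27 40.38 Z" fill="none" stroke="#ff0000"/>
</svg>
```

(bCNC post)
(Date: synthetic)
G21
G90
G00 X43.27 Y133.78
M3 S428
G1 X56.33 Y133.78 F1500
G1 X56.33 Y110.22
G1 X43.27 Y110.22
G1 X43.27 Y133.78
M5
G00 X0.00 Y0.00

Since the viewBox matches the mm dimensions, user units are millimetres directly. The only transform is the Y-flip y_m = 150.60 − y_svg.

Shape 1 is a rectangle drawn with `<path>`. Its stroke #ff0000 means score at S428, F1500. After flipping Y the toolpath is (43.27,133.78) → (56.33,133.78) → (56.33,110.22) → (43.27,110.22) → (43.27,133.78), returning to the start.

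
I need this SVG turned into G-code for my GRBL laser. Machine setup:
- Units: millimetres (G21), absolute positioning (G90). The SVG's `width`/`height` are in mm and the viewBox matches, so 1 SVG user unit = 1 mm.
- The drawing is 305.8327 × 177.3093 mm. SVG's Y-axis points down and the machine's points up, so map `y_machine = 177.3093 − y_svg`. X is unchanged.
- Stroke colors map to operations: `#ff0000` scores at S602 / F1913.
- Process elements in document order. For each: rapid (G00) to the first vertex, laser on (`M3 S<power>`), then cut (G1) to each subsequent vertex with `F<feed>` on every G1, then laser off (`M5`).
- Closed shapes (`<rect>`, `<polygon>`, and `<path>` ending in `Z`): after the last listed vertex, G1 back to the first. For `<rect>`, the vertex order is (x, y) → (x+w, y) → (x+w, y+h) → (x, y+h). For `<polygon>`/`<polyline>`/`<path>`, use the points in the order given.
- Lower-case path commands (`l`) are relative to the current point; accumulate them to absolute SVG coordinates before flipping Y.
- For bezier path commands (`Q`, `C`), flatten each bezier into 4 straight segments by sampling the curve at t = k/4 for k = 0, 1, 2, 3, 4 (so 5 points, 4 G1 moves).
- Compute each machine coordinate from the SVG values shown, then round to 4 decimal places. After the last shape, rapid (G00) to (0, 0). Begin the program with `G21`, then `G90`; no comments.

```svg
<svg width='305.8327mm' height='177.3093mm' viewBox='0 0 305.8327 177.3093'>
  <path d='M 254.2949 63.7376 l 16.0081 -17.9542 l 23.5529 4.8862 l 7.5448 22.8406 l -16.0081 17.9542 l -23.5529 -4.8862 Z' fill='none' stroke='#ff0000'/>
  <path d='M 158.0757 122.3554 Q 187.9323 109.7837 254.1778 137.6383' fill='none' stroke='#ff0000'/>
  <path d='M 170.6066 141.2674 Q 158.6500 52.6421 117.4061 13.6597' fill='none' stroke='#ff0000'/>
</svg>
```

G21
G90
G00 X254.2949 Y113.5717
M3 S602
G1 X270.3030 Y131.5259 F1913
G1 X293.8559 Y126.6397 F1913
G1 X301.4007 Y103.7991 F1913
G1 X285.3926 Y85.8449 F1913
G1 X261.8397 Y90.7311 F1913
G1 X254.2949 Y113.5717 F1913
M5
G00 X158.0757 Y54.9539
M3 S602
G1 X175.2783 Y58.7131 F1913
G1 X197.0295 Y57.4190 F1913
G1 X223.3294 Y51.0717 F1913
G1 X254.1778 Y39.6710 F1913
M5
G00 X170.6066 Y36.0419
M3 S602
G1 X162.7978 Y77.2519 F1913
G1 X151.3282 Y112.2565 F1913
G1 X136.1976 Y141.0557 F1913
G1 X117.4061 Y163.6496 F1913
M5
G00 X0.0000 Y0.0000

Since the viewBox matches the mm dimensions, user units are millimetres directly. The only transform is the Y-flip y_m = 177.3093 − y_svg.

Shape 1 is a regular polygon drawn with `<path>`. Its stroke #ff0000 means score at S602, F1913. After flipping Y the toolpath is (254.2949,113.5717) → (270.3030,131.5259) → (293.8559,126.6397) → (301.4007,103.7991) → (285.3926,85.8449) → (261.8397,90.7311) → (254.2949,113.5717), returning to the start.

Shape 2 is a quadratic bezier drawn with `<path>`. Its stroke #ff0000 means score at S602, F1913. After flipping Y the toolpath is (158.0757,54.9539) → (175.2783,58.7131) → (197.0295,57.4190) → (223.3294,51.0717) → (254.1778,39.6710).

Shape 3 is a quadratic bezier drawn with `<path>`. Its stroke #ff0000 means score at S602, F1913. After flipping Y the toolpath is (170.6066,36.0419) → (162.7978,77.2519) → (151.3282,112.2565) → (136.1976,141.0557) → (117.4061,163.6496).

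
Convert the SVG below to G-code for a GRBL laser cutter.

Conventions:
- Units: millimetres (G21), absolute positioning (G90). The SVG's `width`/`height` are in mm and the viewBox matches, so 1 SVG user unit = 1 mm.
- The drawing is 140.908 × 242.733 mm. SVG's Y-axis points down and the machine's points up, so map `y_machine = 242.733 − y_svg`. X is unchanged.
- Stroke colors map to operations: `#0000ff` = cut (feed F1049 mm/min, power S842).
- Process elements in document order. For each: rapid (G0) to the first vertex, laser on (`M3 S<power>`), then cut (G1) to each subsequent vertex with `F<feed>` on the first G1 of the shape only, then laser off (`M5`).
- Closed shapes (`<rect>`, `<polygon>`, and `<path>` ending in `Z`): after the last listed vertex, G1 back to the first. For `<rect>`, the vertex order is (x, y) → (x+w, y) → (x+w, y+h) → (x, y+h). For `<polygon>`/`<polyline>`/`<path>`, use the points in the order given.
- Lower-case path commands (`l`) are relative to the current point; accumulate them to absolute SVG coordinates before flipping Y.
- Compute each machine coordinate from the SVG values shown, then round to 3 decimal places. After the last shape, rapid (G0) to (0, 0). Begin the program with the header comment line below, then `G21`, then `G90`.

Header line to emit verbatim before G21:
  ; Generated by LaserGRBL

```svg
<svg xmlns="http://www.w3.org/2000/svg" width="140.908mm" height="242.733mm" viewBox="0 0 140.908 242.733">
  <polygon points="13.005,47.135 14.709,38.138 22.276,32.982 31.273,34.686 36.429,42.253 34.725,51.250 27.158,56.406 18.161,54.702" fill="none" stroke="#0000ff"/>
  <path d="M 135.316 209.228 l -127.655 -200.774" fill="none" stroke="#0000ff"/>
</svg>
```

; Generated by LaserGRBL
G21
G90
G0 X13.005 Y195.598
M3 S842
G1 X14.709 Y204.595 F1049
G1 X22.276 Y209.751
G1 X31.273 Y208.047
G1 X36.429 Y200.480
G1 X34.725 Y191.483
G1 X27.158 Y186.327
G1 X18.161 Y188.031
G1 X13.005 Y195.598
M5
G0 X135.316 Y33.505
M3 S842
G1 X7.661 Y234.279 F1049
M5
G0 X0.000 Y0.000

1 u = 1 mm; y_m = 242.733 − y.

[1] `<polygon>` regular polygon, #0000ff→cut S842 F1049: (13.005,195.598) → (14.709,204.595) → (22.276,209.751) → (31.273,208.047) → (36.429,200.480) → (34.725,191.483) → (27.158,186.327) → (18.161,188.031) → (13.005,195.598) (closed)

[2] `<path>` line segment, #0000ff→cut S842 F1049: (135.316,33.505) → (7.661,234.279)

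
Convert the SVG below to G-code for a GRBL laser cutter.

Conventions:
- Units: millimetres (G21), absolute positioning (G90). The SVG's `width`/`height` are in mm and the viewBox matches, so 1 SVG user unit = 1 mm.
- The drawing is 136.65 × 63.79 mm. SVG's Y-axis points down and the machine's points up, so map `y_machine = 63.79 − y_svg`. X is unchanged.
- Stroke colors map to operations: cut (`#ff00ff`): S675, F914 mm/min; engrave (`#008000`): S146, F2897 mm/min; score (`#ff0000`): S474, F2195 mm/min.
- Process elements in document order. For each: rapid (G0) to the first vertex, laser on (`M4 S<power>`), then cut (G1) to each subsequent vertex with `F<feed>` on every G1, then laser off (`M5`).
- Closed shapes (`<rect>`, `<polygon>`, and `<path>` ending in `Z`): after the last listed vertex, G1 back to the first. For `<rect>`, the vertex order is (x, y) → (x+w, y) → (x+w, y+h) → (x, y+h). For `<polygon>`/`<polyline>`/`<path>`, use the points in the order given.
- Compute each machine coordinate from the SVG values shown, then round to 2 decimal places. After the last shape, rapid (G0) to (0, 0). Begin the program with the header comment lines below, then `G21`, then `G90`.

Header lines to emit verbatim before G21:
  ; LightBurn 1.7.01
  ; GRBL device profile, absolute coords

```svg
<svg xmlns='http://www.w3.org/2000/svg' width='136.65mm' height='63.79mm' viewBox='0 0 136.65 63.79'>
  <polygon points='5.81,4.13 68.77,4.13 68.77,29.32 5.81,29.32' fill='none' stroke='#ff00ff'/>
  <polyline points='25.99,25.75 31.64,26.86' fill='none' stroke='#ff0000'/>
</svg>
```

; LightBurn 1.7.01
; GRBL device profile, absolute coords
G21
G90
G0 X5.81 Y59.66
M4 S675
G1 X68.77 Y59.66 F914
G1 X68.77 Y34.47 F914
G1 X5.81 Y34.47 F914
G1 X5.81 Y59.66 F914
M5
G0 X25.99 Y38.04
M4 S474
G1 X31.64 Y36.93 F2195
M5
G0 X0.00 Y0.00

1 u = 1 mm; y_m = 63.79 − y.

[1] `<polygon>` rectangle, #ff00ff→cut S675 F914: (5.81,59.66) → (68.77,59.66) → (68.77,34.47) → (5.81,34.47) → (5.81,59.66) (closed)

[2] `<polyline>` line segment, #ff0000→score S474 F2195: (25.99,38.04) → (31.64,36.93)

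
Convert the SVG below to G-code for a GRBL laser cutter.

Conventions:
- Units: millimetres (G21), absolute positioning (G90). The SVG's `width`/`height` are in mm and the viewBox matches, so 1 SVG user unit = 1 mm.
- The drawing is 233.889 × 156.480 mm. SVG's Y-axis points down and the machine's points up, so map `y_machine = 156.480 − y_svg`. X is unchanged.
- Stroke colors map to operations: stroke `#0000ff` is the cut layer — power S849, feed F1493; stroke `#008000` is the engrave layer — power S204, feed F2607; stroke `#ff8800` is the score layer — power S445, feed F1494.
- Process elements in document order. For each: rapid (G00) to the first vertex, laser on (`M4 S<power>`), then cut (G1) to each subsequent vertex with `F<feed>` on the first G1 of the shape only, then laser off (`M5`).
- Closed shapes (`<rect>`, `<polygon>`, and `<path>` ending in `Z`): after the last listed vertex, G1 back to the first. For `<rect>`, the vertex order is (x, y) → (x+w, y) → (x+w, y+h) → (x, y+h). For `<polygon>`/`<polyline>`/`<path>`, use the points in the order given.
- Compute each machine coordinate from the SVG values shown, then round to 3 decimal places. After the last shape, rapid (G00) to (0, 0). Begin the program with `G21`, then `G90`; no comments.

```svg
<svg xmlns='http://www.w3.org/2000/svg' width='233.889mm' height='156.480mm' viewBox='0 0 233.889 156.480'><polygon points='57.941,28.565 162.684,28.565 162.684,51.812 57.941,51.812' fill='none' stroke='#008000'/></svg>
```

1 u = 1 mm; y_m = 156.480 − y.

[1] `<polygon>` rectangle, #008000→engrave S204 F2607: (57.941,127.915) → (162.684,127.915) → (162.684,104.668) → (57.941,104.668) → (57.941,127.915) (closed)

G21
G90
G00 X57.941 Y127.915
M4 S204
G1 X162.684 Y127.915 F2607
G1 X162.684 Y104.668
G1 X57.941 Y104.668
G1 X57.941 Y127.915
M5
G00 X0.000 Y0.000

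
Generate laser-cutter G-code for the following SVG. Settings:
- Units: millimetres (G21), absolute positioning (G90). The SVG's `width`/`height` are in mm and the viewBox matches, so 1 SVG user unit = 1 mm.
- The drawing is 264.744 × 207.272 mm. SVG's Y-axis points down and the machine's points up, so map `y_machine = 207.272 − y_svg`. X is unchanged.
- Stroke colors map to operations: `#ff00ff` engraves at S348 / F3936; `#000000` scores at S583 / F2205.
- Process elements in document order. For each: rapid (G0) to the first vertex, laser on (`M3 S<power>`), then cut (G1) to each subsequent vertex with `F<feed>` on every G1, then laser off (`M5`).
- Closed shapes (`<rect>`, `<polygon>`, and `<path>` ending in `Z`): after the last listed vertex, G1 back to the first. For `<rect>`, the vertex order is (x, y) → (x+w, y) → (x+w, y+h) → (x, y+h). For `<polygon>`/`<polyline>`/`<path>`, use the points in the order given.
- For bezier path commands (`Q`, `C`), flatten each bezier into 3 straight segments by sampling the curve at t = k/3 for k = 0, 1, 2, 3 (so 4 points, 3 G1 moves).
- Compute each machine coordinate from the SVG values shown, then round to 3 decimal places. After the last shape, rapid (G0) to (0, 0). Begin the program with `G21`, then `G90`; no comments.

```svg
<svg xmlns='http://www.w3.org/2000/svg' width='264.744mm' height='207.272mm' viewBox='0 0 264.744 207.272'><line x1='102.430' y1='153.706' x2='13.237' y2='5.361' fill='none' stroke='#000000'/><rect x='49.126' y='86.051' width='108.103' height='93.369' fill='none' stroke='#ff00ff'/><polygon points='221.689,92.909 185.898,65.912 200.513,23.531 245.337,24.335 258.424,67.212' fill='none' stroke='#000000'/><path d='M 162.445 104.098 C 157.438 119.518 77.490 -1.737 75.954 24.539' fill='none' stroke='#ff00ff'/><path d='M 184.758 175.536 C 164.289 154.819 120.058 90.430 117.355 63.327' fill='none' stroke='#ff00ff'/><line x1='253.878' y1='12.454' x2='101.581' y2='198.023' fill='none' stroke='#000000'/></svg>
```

G21
G90
G0 X102.430 Y53.566
M3 S583
G1 X13.237 Y201.911 F2205
M5
G0 X49.126 Y121.221
M3 S348
G1 X157.229 Y121.221 F3936
G1 X157.229 Y27.852 F3936
G1 X49.126 Y27.852 F3936
G1 X49.126 Y121.221 F3936
M5
G0 X221.689 Y114.363
M3 S583
G1 X185.898 Y141.360 F2205
G1 X200.513 Y183.741 F2205
G1 X245.337 Y182.937 F2205
G1 X258.424 Y140.060 F2205
G1 X221.689 Y114.363 F2205
M5
G0 X162.445 Y103.174
M3 S348
G1 X138.137 Y122.786 F3936
G1 X97.948 Y170.358 F3936
G1 X75.954 Y182.733 F3936
M5
G0 X184.758 Y31.736
M3 S348
G1 X158.786 Y64.012 F3936
G1 X131.483 Y107.412 F3936
G1 X117.355 Y143.945 F3936
M5
G0 X253.878 Y194.818
M3 S583
G1 X101.581 Y9.249 F2205
M5
G0 X0.000 Y0.000

1 u = 1 mm; y_m = 207.272 − y.

[1] `<line>` line segment, #000000→score S583 F2205: (102.430,53.566) → (13.237,201.911)

[2] `<rect>` rectangle, #ff00ff→engrave S348 F3936: (49.126,121.221) → (157.229,121.221) → (157.229,27.852) → (49.126,27.852) → (49.126,121.221) (closed)

[3] `<polygon>` regular polygon, #000000→score S583 F2205: (221.689,114.363) → (185.898,141.360) → (200.513,183.741) → (245.337,182.937) → (258.424,140.060) → (221.689,114.363) (closed)

[4] `<path>` cubic bezier, #ff00ff→engrave S348 F3936: (162.445,103.174) → (138.137,122.786) → (97.948,170.358) → (75.954,182.733)

[5] `<path>` cubic bezier, #ff00ff→engrave S348 F3936: (184.758,31.736) → (158.786,64.012) → (131.483,107.412) → (117.355,143.945)

[6] `<line>` line segment, #000000→score S583 F2205: (253.878,194.818) → (101.581,9.249)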